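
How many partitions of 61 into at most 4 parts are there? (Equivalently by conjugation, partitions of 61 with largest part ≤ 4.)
p(61, parts ≤ 4) = 1991

Use the recurrence p(n, m) = p(n, m−1) + p(n−m, m): either the largest part is < m (count p(n, m−1)) or the largest part is exactly m (remove one copy of m, count p(n−m, m)). With p(0, ·) = 1 this gives p(61, parts ≤ 4) = 1991. (By conjugating Young diagrams, this also counts partitions of 61 into at most 4 parts.)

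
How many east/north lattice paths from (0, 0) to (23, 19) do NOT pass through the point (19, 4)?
Number of paths = 446740988820

Total paths from (0, 0) to (23, 19): C(42, 23) = 446775310800. Paths through (19, 4): (paths (0, 0) → (19, 4)) × (paths (19, 4) → (23, 19)) = C(23, 19) · C(19, 4) = 8855 · 3876 = 34321980. Avoidance count = 446775310800 − 34321980 = 446740988820.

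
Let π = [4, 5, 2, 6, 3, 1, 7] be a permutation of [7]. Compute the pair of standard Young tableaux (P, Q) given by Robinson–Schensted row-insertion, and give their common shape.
P = [1, 3, 6, 7] / [2, 5] / [4];  Q = [1, 2, 4, 7] / [3, 5] / [6];  common shape = (4, 2, 1)

Row-insert the values π_1, π_2, … into P one at a time, bumping the leftmost entry strictly greater than the inserted value down to the next row. The recording tableau Q records, in position (i, j), the step at which that cell was added to P.
  Insert 4 (step 1): P = [4];  Q = [1]
  Insert 5 (step 2): P = [4, 5];  Q = [1, 2]
  Insert 2 (step 3): P = [2, 5] / [4];  Q = [1, 2] / [3]
  Insert 6 (step 4): P = [2, 5, 6] / [4];  Q = [1, 2, 4] / [3]
  Insert 3 (step 5): P = [2, 3, 6] / [4, 5];  Q = [1, 2, 4] / [3, 5]
  Insert 1 (step 6): P = [1, 3, 6] / [2, 5] / [4];  Q = [1, 2, 4] / [3, 5] / [6]
  Insert 7 (step 7): P = [1, 3, 6, 7] / [2, 5] / [4];  Q = [1, 2, 4, 7] / [3, 5] / [6]
Final shape: (4, 2, 1).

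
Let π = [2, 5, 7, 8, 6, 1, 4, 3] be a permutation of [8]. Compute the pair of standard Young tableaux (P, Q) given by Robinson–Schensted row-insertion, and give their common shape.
P = [1, 3, 6, 8] / [2, 4] / [5] / [7];  Q = [1, 2, 3, 4] / [5, 7] / [6] / [8];  common shape = (4, 2, 1, 1)

Row-insert the values π_1, π_2, … into P one at a time, bumping the leftmost entry strictly greater than the inserted value down to the next row. The recording tableau Q records, in position (i, j), the step at which that cell was added to P.
  Insert 2 (step 1): P = [2];  Q = [1]
  Insert 5 (step 2): P = [2, 5];  Q = [1, 2]
  Insert 7 (step 3): P = [2, 5, 7];  Q = [1, 2, 3]
  Insert 8 (step 4): P = [2, 5, 7, 8];  Q = [1, 2, 3, 4]
  Insert 6 (step 5): P = [2, 5, 6, 8] / [7];  Q = [1, 2, 3, 4] / [5]
  Insert 1 (step 6): P = [1, 5, 6, 8] / [2] / [7];  Q = [1, 2, 3, 4] / [5] / [6]
  Insert 4 (step 7): P = [1, 4, 6, 8] / [2, 5] / [7];  Q = [1, 2, 3, 4] / [5, 7] / [6]
  Insert 3 (step 8): P = [1, 3, 6, 8] / [2, 4] / [5] / [7];  Q = [1, 2, 3, 4] / [5, 7] / [6] / [8]
Final shape: (4, 2, 1, 1).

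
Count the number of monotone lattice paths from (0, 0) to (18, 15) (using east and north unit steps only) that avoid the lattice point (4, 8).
Number of paths = 979599720

Total paths from (0, 0) to (18, 15): C(33, 18) = 1037158320. Paths through (4, 8): (paths (0, 0) → (4, 8)) × (paths (4, 8) → (18, 15)) = C(12, 4) · C(21, 14) = 495 · 116280 = 57558600. Avoidance count = 1037158320 − 57558600 = 979599720.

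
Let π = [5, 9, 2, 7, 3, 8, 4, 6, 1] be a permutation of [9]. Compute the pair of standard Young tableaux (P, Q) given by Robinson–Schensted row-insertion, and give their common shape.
P = [1, 3, 4, 6] / [2, 7, 8] / [5] / [9];  Q = [1, 2, 6, 8] / [3, 4, 7] / [5] / [9];  common shape = (4, 3, 1, 1)

Row-insert the values π_1, π_2, … into P one at a time, bumping the leftmost entry strictly greater than the inserted value down to the next row. The recording tableau Q records, in position (i, j), the step at which that cell was added to P.
  Insert 5 (step 1): P = [5];  Q = [1]
  Insert 9 (step 2): P = [5, 9];  Q = [1, 2]
  Insert 2 (step 3): P = [2, 9] / [5];  Q = [1, 2] / [3]
  Insert 7 (step 4): P = [2, 7] / [5, 9];  Q = [1, 2] / [3, 4]
  Insert 3 (step 5): P = [2, 3] / [5, 7] / [9];  Q = [1, 2] / [3, 4] / [5]
  Insert 8 (step 6): P = [2, 3, 8] / [5, 7] / [9];  Q = [1, 2, 6] / [3, 4] / [5]
  Insert 4 (step 7): P = [2, 3, 4] / [5, 7, 8] / [9];  Q = [1, 2, 6] / [3, 4, 7] / [5]
  Insert 6 (step 8): P = [2, 3, 4, 6] / [5, 7, 8] / [9];  Q = [1, 2, 6, 8] / [3, 4, 7] / [5]
  Insert 1 (step 9): P = [1, 3, 4, 6] / [2, 7, 8] / [5] / [9];  Q = [1, 2, 6, 8] / [3, 4, 7] / [5] / [9]
Final shape: (4, 3, 1, 1).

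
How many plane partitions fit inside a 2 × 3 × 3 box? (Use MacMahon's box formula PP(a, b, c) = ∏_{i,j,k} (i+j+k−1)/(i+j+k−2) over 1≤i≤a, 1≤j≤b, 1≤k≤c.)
PP(2, 3, 3) = 175

Evaluate the triple product over i = 1..2, j = 1..3, k = 1..3. The factors are (2/1) · (3/2) · (4/3) · (3/2) · (4/3) · (5/4) · (4/3) · (5/4) · … (18 factors total). The numerators and denominators telescope so the product is an integer; carrying out the multiplication exactly gives PP(2, 3, 3) = 175.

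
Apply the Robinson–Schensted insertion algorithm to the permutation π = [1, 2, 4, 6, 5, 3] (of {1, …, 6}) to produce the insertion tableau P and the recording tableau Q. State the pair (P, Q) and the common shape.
P = [1, 2, 3, 5] / [4] / [6];  Q = [1, 2, 3, 4] / [5] / [6];  common shape = (4, 1, 1)

Row-insert the values π_1, π_2, … into P one at a time, bumping the leftmost entry strictly greater than the inserted value down to the next row. The recording tableau Q records, in position (i, j), the step at which that cell was added to P.
  Insert 1 (step 1): P = [1];  Q = [1]
  Insert 2 (step 2): P = [1, 2];  Q = [1, 2]
  Insert 4 (step 3): P = [1, 2, 4];  Q = [1, 2, 3]
  Insert 6 (step 4): P = [1, 2, 4, 6];  Q = [1, 2, 3, 4]
  Insert 5 (step 5): P = [1, 2, 4, 5] / [6];  Q = [1, 2, 3, 4] / [5]
  Insert 3 (step 6): P = [1, 2, 3, 5] / [4] / [6];  Q = [1, 2, 3, 4] / [5] / [6]
Final shape: (4, 1, 1).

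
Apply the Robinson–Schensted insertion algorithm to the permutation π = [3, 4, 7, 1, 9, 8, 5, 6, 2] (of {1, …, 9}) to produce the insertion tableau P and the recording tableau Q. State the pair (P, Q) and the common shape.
P = [1, 2, 5, 6] / [3, 4, 8] / [7] / [9];  Q = [1, 2, 3, 5] / [4, 6, 8] / [7] / [9];  common shape = (4, 3, 1, 1)

Row-insert the values π_1, π_2, … into P one at a time, bumping the leftmost entry strictly greater than the inserted value down to the next row. The recording tableau Q records, in position (i, j), the step at which that cell was added to P.
  Insert 3 (step 1): P = [3];  Q = [1]
  Insert 4 (step 2): P = [3, 4];  Q = [1, 2]
  Insert 7 (step 3): P = [3, 4, 7];  Q = [1, 2, 3]
  Insert 1 (step 4): P = [1, 4, 7] / [3];  Q = [1, 2, 3] / [4]
  Insert 9 (step 5): P = [1, 4, 7, 9] / [3];  Q = [1, 2, 3, 5] / [4]
  Insert 8 (step 6): P = [1, 4, 7, 8] / [3, 9];  Q = [1, 2, 3, 5] / [4, 6]
  Insert 5 (step 7): P = [1, 4, 5, 8] / [3, 7] / [9];  Q = [1, 2, 3, 5] / [4, 6] / [7]
  Insert 6 (step 8): P = [1, 4, 5, 6] / [3, 7, 8] / [9];  Q = [1, 2, 3, 5] / [4, 6, 8] / [7]
  Insert 2 (step 9): P = [1, 2, 5, 6] / [3, 4, 8] / [7] / [9];  Q = [1, 2, 3, 5] / [4, 6, 8] / [7] / [9]
Final shape: (4, 3, 1, 1).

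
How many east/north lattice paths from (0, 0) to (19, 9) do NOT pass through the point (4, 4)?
Number of paths = 5821620

Total paths from (0, 0) to (19, 9): C(28, 19) = 6906900. Paths through (4, 4): (paths (0, 0) → (4, 4)) × (paths (4, 4) → (19, 9)) = C(8, 4) · C(20, 15) = 70 · 15504 = 1085280. Avoidance count = 6906900 − 1085280 = 5821620.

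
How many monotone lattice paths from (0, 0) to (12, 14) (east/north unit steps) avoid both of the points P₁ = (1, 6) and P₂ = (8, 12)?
Number of paths = 7419256

Inclusion–exclusion. Total paths: C(26, 12) = 9657700. Through P₁: C(7, 1)·C(19, 11) = 529074. Through P₂: C(20, 8)·C(6, 4) = 1889550. Since P₁ is strictly southwest of P₂, a monotone path through both must visit P₁ then P₂; paths through both = C(7, 1)·C(13, 7)·C(6, 4) = 180180. Avoid both = 9657700 − 529074 − 1889550 + 180180 = 7419256.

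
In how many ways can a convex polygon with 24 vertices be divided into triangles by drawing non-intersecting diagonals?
C_22 = 91482563640

These polygon triangulations are counted by the Catalan number C_n = (1/(n + 1)) · C(2n, n). For n = 22: C_22 = (1/23) · C(44, 22) = 2104098963720/23 = 91482563640.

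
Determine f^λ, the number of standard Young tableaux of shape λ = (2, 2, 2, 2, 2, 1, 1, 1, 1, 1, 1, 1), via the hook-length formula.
# SYT of shape (2, 2, 2, 2, 2, 1, 1, 1, 1, 1, 1, 1) = 3808

Hook-length formula: f^λ = n! / Π hook(c), product over all cells c of the Young diagram. For λ = (2, 2, 2, 2, 2, 1, 1, 1, 1, 1, 1, 1), n = 17 boxes. Hook lengths by row (left-to-right, top-to-bottom): [13, 5]; [12, 4]; [11, 3]; [10, 2]; [9, 1]; [7]; [6]; [5]; [4]; [3]; [2]; [1]. Product of hooks = 93405312000. So f^λ = 17! / 93405312000 = 355687428096000 / 93405312000 = 3808.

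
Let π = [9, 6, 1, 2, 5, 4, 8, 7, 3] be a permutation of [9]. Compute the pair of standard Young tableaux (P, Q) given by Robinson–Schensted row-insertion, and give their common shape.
P = [1, 2, 3, 7] / [4, 8] / [5] / [6] / [9];  Q = [1, 4, 5, 7] / [2, 8] / [3] / [6] / [9];  common shape = (4, 2, 1, 1, 1)

Row-insert the values π_1, π_2, … into P one at a time, bumping the leftmost entry strictly greater than the inserted value down to the next row. The recording tableau Q records, in position (i, j), the step at which that cell was added to P.
  Insert 9 (step 1): P = [9];  Q = [1]
  Insert 6 (step 2): P = [6] / [9];  Q = [1] / [2]
  Insert 1 (step 3): P = [1] / [6] / [9];  Q = [1] / [2] / [3]
  Insert 2 (step 4): P = [1, 2] / [6] / [9];  Q = [1, 4] / [2] / [3]
  Insert 5 (step 5): P = [1, 2, 5] / [6] / [9];  Q = [1, 4, 5] / [2] / [3]
  Insert 4 (step 6): P = [1, 2, 4] / [5] / [6] / [9];  Q = [1, 4, 5] / [2] / [3] / [6]
  Insert 8 (step 7): P = [1, 2, 4, 8] / [5] / [6] / [9];  Q = [1, 4, 5, 7] / [2] / [3] / [6]
  Insert 7 (step 8): P = [1, 2, 4, 7] / [5, 8] / [6] / [9];  Q = [1, 4, 5, 7] / [2, 8] / [3] / [6]
  Insert 3 (step 9): P = [1, 2, 3, 7] / [4, 8] / [5] / [6] / [9];  Q = [1, 4, 5, 7] / [2, 8] / [3] / [6] / [9]
Final shape: (4, 2, 1, 1, 1).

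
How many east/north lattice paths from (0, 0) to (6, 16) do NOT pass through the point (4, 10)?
Number of paths = 46585

Total paths from (0, 0) to (6, 16): C(22, 6) = 74613. Paths through (4, 10): (paths (0, 0) → (4, 10)) × (paths (4, 10) → (6, 16)) = C(14, 4) · C(8, 2) = 1001 · 28 = 28028. Avoidance count = 74613 − 28028 = 46585.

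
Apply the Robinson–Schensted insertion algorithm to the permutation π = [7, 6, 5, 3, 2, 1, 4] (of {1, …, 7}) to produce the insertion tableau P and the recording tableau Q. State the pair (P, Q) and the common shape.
P = [1, 4] / [2] / [3] / [5] / [6] / [7];  Q = [1, 7] / [2] / [3] / [4] / [5] / [6];  common shape = (2, 1, 1, 1, 1, 1)

Row-insert the values π_1, π_2, … into P one at a time, bumping the leftmost entry strictly greater than the inserted value down to the next row. The recording tableau Q records, in position (i, j), the step at which that cell was added to P.
  Insert 7 (step 1): P = [7];  Q = [1]
  Insert 6 (step 2): P = [6] / [7];  Q = [1] / [2]
  Insert 5 (step 3): P = [5] / [6] / [7];  Q = [1] / [2] / [3]
  Insert 3 (step 4): P = [3] / [5] / [6] / [7];  Q = [1] / [2] / [3] / [4]
  Insert 2 (step 5): P = [2] / [3] / [5] / [6] / [7];  Q = [1] / [2] / [3] / [4] / [5]
  Insert 1 (step 6): P = [1] / [2] / [3] / [5] / [6] / [7];  Q = [1] / [2] / [3] / [4] / [5] / [6]
  Insert 4 (step 7): P = [1, 4] / [2] / [3] / [5] / [6] / [7];  Q = [1, 7] / [2] / [3] / [4] / [5] / [6]
Final shape: (2, 1, 1, 1, 1, 1).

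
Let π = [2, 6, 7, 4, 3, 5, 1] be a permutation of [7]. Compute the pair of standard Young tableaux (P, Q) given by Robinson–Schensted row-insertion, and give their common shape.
P = [1, 3, 5] / [2, 7] / [4] / [6];  Q = [1, 2, 3] / [4, 6] / [5] / [7];  common shape = (3, 2, 1, 1)

Row-insert the values π_1, π_2, … into P one at a time, bumping the leftmost entry strictly greater than the inserted value down to the next row. The recording tableau Q records, in position (i, j), the step at which that cell was added to P.
  Insert 2 (step 1): P = [2];  Q = [1]
  Insert 6 (step 2): P = [2, 6];  Q = [1, 2]
  Insert 7 (step 3): P = [2, 6, 7];  Q = [1, 2, 3]
  Insert 4 (step 4): P = [2, 4, 7] / [6];  Q = [1, 2, 3] / [4]
  Insert 3 (step 5): P = [2, 3, 7] / [4] / [6];  Q = [1, 2, 3] / [4] / [5]
  Insert 5 (step 6): P = [2, 3, 5] / [4, 7] / [6];  Q = [1, 2, 3] / [4, 6] / [5]
  Insert 1 (step 7): P = [1, 3, 5] / [2, 7] / [4] / [6];  Q = [1, 2, 3] / [4, 6] / [5] / [7]
Final shape: (3, 2, 1, 1).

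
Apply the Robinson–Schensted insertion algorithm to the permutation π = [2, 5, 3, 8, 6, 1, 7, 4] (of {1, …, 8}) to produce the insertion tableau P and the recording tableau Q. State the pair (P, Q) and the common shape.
P = [1, 3, 4, 7] / [2, 6] / [5, 8];  Q = [1, 2, 4, 7] / [3, 5] / [6, 8];  common shape = (4, 2, 2)

Row-insert the values π_1, π_2, … into P one at a time, bumping the leftmost entry strictly greater than the inserted value down to the next row. The recording tableau Q records, in position (i, j), the step at which that cell was added to P.
  Insert 2 (step 1): P = [2];  Q = [1]
  Insert 5 (step 2): P = [2, 5];  Q = [1, 2]
  Insert 3 (step 3): P = [2, 3] / [5];  Q = [1, 2] / [3]
  Insert 8 (step 4): P = [2, 3, 8] / [5];  Q = [1, 2, 4] / [3]
  Insert 6 (step 5): P = [2, 3, 6] / [5, 8];  Q = [1, 2, 4] / [3, 5]
  Insert 1 (step 6): P = [1, 3, 6] / [2, 8] / [5];  Q = [1, 2, 4] / [3, 5] / [6]
  Insert 7 (step 7): P = [1, 3, 6, 7] / [2, 8] / [5];  Q = [1, 2, 4, 7] / [3, 5] / [6]
  Insert 4 (step 8): P = [1, 3, 4, 7] / [2, 6] / [5, 8];  Q = [1, 2, 4, 7] / [3, 5] / [6, 8]
Final shape: (4, 2, 2).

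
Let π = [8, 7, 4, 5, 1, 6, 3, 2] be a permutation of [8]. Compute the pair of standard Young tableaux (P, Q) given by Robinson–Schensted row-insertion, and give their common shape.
P = [1, 2, 6] / [3, 5] / [4] / [7] / [8];  Q = [1, 4, 6] / [2, 7] / [3] / [5] / [8];  common shape = (3, 2, 1, 1, 1)

Row-insert the values π_1, π_2, … into P one at a time, bumping the leftmost entry strictly greater than the inserted value down to the next row. The recording tableau Q records, in position (i, j), the step at which that cell was added to P.
  Insert 8 (step 1): P = [8];  Q = [1]
  Insert 7 (step 2): P = [7] / [8];  Q = [1] / [2]
  Insert 4 (step 3): P = [4] / [7] / [8];  Q = [1] / [2] / [3]
  Insert 5 (step 4): P = [4, 5] / [7] / [8];  Q = [1, 4] / [2] / [3]
  Insert 1 (step 5): P = [1, 5] / [4] / [7] / [8];  Q = [1, 4] / [2] / [3] / [5]
  Insert 6 (step 6): P = [1, 5, 6] / [4] / [7] / [8];  Q = [1, 4, 6] / [2] / [3] / [5]
  Insert 3 (step 7): P = [1, 3, 6] / [4, 5] / [7] / [8];  Q = [1, 4, 6] / [2, 7] / [3] / [5]
  Insert 2 (step 8): P = [1, 2, 6] / [3, 5] / [4] / [7] / [8];  Q = [1, 4, 6] / [2, 7] / [3] / [5] / [8]
Final shape: (3, 2, 1, 1, 1).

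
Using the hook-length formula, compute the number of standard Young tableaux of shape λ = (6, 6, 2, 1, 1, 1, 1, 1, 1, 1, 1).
# SYT of shape (6, 6, 2, 1, 1, 1, 1, 1, 1, 1, 1) = 96026931

Hook-length formula: f^λ = n! / Π hook(c), product over all cells c of the Young diagram. For λ = (6, 6, 2, 1, 1, 1, 1, 1, 1, 1, 1), n = 22 boxes. Hook lengths by row (left-to-right, top-to-bottom): [16, 7, 5, 4, 3, 2]; [15, 6, 4, 3, 2, 1]; [10, 1]; [8]; [7]; [6]; [5]; [4]; [3]; [2]; [1]. Product of hooks = 11705057280000. So f^λ = 22! / 11705057280000 = 1124000727777607680000 / 11705057280000 = 96026931.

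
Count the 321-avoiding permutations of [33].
C_33 = 212336130412243110

These 321-avoiding permutations are counted by the Catalan number C_n = (1/(n + 1)) · C(2n, n). For n = 33: C_33 = (1/34) · C(66, 33) = 7219428434016265740/34 = 212336130412243110.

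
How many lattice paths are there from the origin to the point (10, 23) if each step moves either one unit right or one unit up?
Number of paths = 92561040

A monotone lattice path from (0, 0) to (10, 23) consists of 10 east steps and 23 north steps in some order, so it is determined by which 10 of the 33 steps are east. The count is C(33, 10) = 92561040.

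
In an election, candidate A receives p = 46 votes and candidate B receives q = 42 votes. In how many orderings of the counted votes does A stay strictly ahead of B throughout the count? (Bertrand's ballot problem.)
Strict-lead orderings = 1090517614891254687077640

Total orderings of the 88 votes with 46 for A: C(88, 46) = 23991387527607603115708080. By the Bertrand ballot formula (Cycle Lemma / reflection principle), the number of orderings in which A is strictly ahead of B throughout is (p − q)/(p + q) · C(p + q, p) = (46 − 42)/(46 + 42) · 23991387527607603115708080 = 1090517614891254687077640.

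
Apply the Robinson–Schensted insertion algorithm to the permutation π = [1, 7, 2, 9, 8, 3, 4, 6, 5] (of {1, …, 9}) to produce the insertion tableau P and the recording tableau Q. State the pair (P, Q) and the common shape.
P = [1, 2, 3, 4, 5] / [6, 8] / [7] / [9];  Q = [1, 2, 4, 7, 8] / [3, 5] / [6] / [9];  common shape = (5, 2, 1, 1)

Row-insert the values π_1, π_2, … into P one at a time, bumping the leftmost entry strictly greater than the inserted value down to the next row. The recording tableau Q records, in position (i, j), the step at which that cell was added to P.
  Insert 1 (step 1): P = [1];  Q = [1]
  Insert 7 (step 2): P = [1, 7];  Q = [1, 2]
  Insert 2 (step 3): P = [1, 2] / [7];  Q = [1, 2] / [3]
  Insert 9 (step 4): P = [1, 2, 9] / [7];  Q = [1, 2, 4] / [3]
  Insert 8 (step 5): P = [1, 2, 8] / [7, 9];  Q = [1, 2, 4] / [3, 5]
  Insert 3 (step 6): P = [1, 2, 3] / [7, 8] / [9];  Q = [1, 2, 4] / [3, 5] / [6]
  Insert 4 (step 7): P = [1, 2, 3, 4] / [7, 8] / [9];  Q = [1, 2, 4, 7] / [3, 5] / [6]
  Insert 6 (step 8): P = [1, 2, 3, 4, 6] / [7, 8] / [9];  Q = [1, 2, 4, 7, 8] / [3, 5] / [6]
  Insert 5 (step 9): P = [1, 2, 3, 4, 5] / [6, 8] / [7] / [9];  Q = [1, 2, 4, 7, 8] / [3, 5] / [6] / [9]
Final shape: (5, 2, 1, 1).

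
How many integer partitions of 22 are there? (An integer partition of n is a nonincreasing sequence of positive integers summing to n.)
p(22) = 1002

Compute p(n) via the recurrence p(n, m) = p(n, m−1) + p(n−m, m), where p(n, m) counts partitions of n with all parts ≤ m and p(n) = p(n, n). The base cases are p(0, m) = 1 and p(n, 0) = 0 for n > 0. Filling the table yields p(22) = 1002. (Euler's pentagonal recurrence is an alternative.)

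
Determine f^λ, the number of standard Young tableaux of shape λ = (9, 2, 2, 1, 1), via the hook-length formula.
# SYT of shape (9, 2, 2, 1, 1) = 24948

Hook-length formula: f^λ = n! / Π hook(c), product over all cells c of the Young diagram. For λ = (9, 2, 2, 1, 1), n = 15 boxes. Hook lengths by row (left-to-right, top-to-bottom): [13, 10, 7, 6, 5, 4, 3, 2, 1]; [5, 2]; [4, 1]; [2]; [1]. Product of hooks = 52416000. So f^λ = 15! / 52416000 = 1307674368000 / 52416000 = 24948.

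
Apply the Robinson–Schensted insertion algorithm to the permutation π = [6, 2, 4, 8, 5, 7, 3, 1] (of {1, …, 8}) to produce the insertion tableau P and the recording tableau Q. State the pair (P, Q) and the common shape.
P = [1, 3, 5, 7] / [2, 8] / [4] / [6];  Q = [1, 3, 4, 6] / [2, 5] / [7] / [8];  common shape = (4, 2, 1, 1)

Row-insert the values π_1, π_2, … into P one at a time, bumping the leftmost entry strictly greater than the inserted value down to the next row. The recording tableau Q records, in position (i, j), the step at which that cell was added to P.
  Insert 6 (step 1): P = [6];  Q = [1]
  Insert 2 (step 2): P = [2] / [6];  Q = [1] / [2]
  Insert 4 (step 3): P = [2, 4] / [6];  Q = [1, 3] / [2]
  Insert 8 (step 4): P = [2, 4, 8] / [6];  Q = [1, 3, 4] / [2]
  Insert 5 (step 5): P = [2, 4, 5] / [6, 8];  Q = [1, 3, 4] / [2, 5]
  Insert 7 (step 6): P = [2, 4, 5, 7] / [6, 8];  Q = [1, 3, 4, 6] / [2, 5]
  Insert 3 (step 7): P = [2, 3, 5, 7] / [4, 8] / [6];  Q = [1, 3, 4, 6] / [2, 5] / [7]
  Insert 1 (step 8): P = [1, 3, 5, 7] / [2, 8] / [4] / [6];  Q = [1, 3, 4, 6] / [2, 5] / [7] / [8]
Final shape: (4, 2, 1, 1).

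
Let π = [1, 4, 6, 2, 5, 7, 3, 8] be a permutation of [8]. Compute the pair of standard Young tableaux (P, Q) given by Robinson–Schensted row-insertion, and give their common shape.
P = [1, 2, 3, 7, 8] / [4, 5] / [6];  Q = [1, 2, 3, 6, 8] / [4, 5] / [7];  common shape = (5, 2, 1)

Row-insert the values π_1, π_2, … into P one at a time, bumping the leftmost entry strictly greater than the inserted value down to the next row. The recording tableau Q records, in position (i, j), the step at which that cell was added to P.
  Insert 1 (step 1): P = [1];  Q = [1]
  Insert 4 (step 2): P = [1, 4];  Q = [1, 2]
  Insert 6 (step 3): P = [1, 4, 6];  Q = [1, 2, 3]
  Insert 2 (step 4): P = [1, 2, 6] / [4];  Q = [1, 2, 3] / [4]
  Insert 5 (step 5): P = [1, 2, 5] / [4, 6];  Q = [1, 2, 3] / [4, 5]
  Insert 7 (step 6): P = [1, 2, 5, 7] / [4, 6];  Q = [1, 2, 3, 6] / [4, 5]
  Insert 3 (step 7): P = [1, 2, 3, 7] / [4, 5] / [6];  Q = [1, 2, 3, 6] / [4, 5] / [7]
  Insert 8 (step 8): P = [1, 2, 3, 7, 8] / [4, 5] / [6];  Q = [1, 2, 3, 6, 8] / [4, 5] / [7]
Final shape: (5, 2, 1).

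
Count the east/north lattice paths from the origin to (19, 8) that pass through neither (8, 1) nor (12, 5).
Number of paths = 1266699

Inclusion–exclusion. Total paths: C(27, 19) = 2220075. Through P₁: C(9, 8)·C(18, 11) = 286416. Through P₂: C(17, 12)·C(10, 7) = 742560. Since P₁ is strictly southwest of P₂, a monotone path through both must visit P₁ then P₂; paths through both = C(9, 8)·C(8, 4)·C(10, 7) = 75600. Avoid both = 2220075 − 286416 − 742560 + 75600 = 1266699.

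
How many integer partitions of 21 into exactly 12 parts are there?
p(21, 12 parts) = 30

Partitions of n into exactly k parts are in bijection with partitions of n − k into at most k parts (subtract 1 from each part). So p(21, exactly 12) = p(9, parts ≤ 12). Computing via the recurrence p(m, j) = p(m, j−1) + p(m−j, j) gives 30.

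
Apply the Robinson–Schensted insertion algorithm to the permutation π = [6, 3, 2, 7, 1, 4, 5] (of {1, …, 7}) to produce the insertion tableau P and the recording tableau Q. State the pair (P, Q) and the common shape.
P = [1, 4, 5] / [2, 7] / [3] / [6];  Q = [1, 4, 7] / [2, 6] / [3] / [5];  common shape = (3, 2, 1, 1)

Row-insert the values π_1, π_2, … into P one at a time, bumping the leftmost entry strictly greater than the inserted value down to the next row. The recording tableau Q records, in position (i, j), the step at which that cell was added to P.
  Insert 6 (step 1): P = [6];  Q = [1]
  Insert 3 (step 2): P = [3] / [6];  Q = [1] / [2]
  Insert 2 (step 3): P = [2] / [3] / [6];  Q = [1] / [2] / [3]
  Insert 7 (step 4): P = [2, 7] / [3] / [6];  Q = [1, 4] / [2] / [3]
  Insert 1 (step 5): P = [1, 7] / [2] / [3] / [6];  Q = [1, 4] / [2] / [3] / [5]
  Insert 4 (step 6): P = [1, 4] / [2, 7] / [3] / [6];  Q = [1, 4] / [2, 6] / [3] / [5]
  Insert 5 (step 7): P = [1, 4, 5] / [2, 7] / [3] / [6];  Q = [1, 4, 7] / [2, 6] / [3] / [5]
Final shape: (3, 2, 1, 1).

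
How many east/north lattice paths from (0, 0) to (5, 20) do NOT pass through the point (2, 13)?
Number of paths = 40530

Total paths from (0, 0) to (5, 20): C(25, 5) = 53130. Paths through (2, 13): (paths (0, 0) → (2, 13)) × (paths (2, 13) → (5, 20)) = C(15, 2) · C(10, 3) = 105 · 120 = 12600. Avoidance count = 53130 − 12600 = 40530.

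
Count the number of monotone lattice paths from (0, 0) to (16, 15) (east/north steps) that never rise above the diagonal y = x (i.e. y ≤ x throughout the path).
Number of paths = 35357670

By the reflection principle (André's argument), the number of monotone paths to (16, 15) with n ≤ m that never go above y = x is C(31, 16) − C(31, 17) = 300540195 − 265182525 = 35357670.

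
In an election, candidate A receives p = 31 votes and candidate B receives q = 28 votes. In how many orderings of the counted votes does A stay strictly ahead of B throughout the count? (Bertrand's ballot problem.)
Strict-lead orderings = 2812744285440936

Total orderings of the 59 votes with 31 for A: C(59, 31) = 55317304280338408. By the Bertrand ballot formula (Cycle Lemma / reflection principle), the number of orderings in which A is strictly ahead of B throughout is (p − q)/(p + q) · C(p + q, p) = (31 − 28)/(31 + 28) · 55317304280338408 = 2812744285440936.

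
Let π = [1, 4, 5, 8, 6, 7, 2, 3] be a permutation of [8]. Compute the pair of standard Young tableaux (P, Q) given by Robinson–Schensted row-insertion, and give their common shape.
P = [1, 2, 3, 6, 7] / [4, 5] / [8];  Q = [1, 2, 3, 4, 6] / [5, 8] / [7];  common shape = (5, 2, 1)

Row-insert the values π_1, π_2, … into P one at a time, bumping the leftmost entry strictly greater than the inserted value down to the next row. The recording tableau Q records, in position (i, j), the step at which that cell was added to P.
  Insert 1 (step 1): P = [1];  Q = [1]
  Insert 4 (step 2): P = [1, 4];  Q = [1, 2]
  Insert 5 (step 3): P = [1, 4, 5];  Q = [1, 2, 3]
  Insert 8 (step 4): P = [1, 4, 5, 8];  Q = [1, 2, 3, 4]
  Insert 6 (step 5): P = [1, 4, 5, 6] / [8];  Q = [1, 2, 3, 4] / [5]
  Insert 7 (step 6): P = [1, 4, 5, 6, 7] / [8];  Q = [1, 2, 3, 4, 6] / [5]
  Insert 2 (step 7): P = [1, 2, 5, 6, 7] / [4] / [8];  Q = [1, 2, 3, 4, 6] / [5] / [7]
  Insert 3 (step 8): P = [1, 2, 3, 6, 7] / [4, 5] / [8];  Q = [1, 2, 3, 4, 6] / [5, 8] / [7]
Final shape: (5, 2, 1).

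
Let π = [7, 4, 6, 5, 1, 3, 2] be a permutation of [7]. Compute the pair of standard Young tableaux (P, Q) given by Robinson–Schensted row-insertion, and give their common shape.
P = [1, 2] / [3, 5] / [4] / [6] / [7];  Q = [1, 3] / [2, 6] / [4] / [5] / [7];  common shape = (2, 2, 1, 1, 1)

Row-insert the values π_1, π_2, … into P one at a time, bumping the leftmost entry strictly greater than the inserted value down to the next row. The recording tableau Q records, in position (i, j), the step at which that cell was added to P.
  Insert 7 (step 1): P = [7];  Q = [1]
  Insert 4 (step 2): P = [4] / [7];  Q = [1] / [2]
  Insert 6 (step 3): P = [4, 6] / [7];  Q = [1, 3] / [2]
  Insert 5 (step 4): P = [4, 5] / [6] / [7];  Q = [1, 3] / [2] / [4]
  Insert 1 (step 5): P = [1, 5] / [4] / [6] / [7];  Q = [1, 3] / [2] / [4] / [5]
  Insert 3 (step 6): P = [1, 3] / [4, 5] / [6] / [7];  Q = [1, 3] / [2, 6] / [4] / [5]
  Insert 2 (step 7): P = [1, 2] / [3, 5] / [4] / [6] / [7];  Q = [1, 3] / [2, 6] / [4] / [5] / [7]
Final shape: (2, 2, 1, 1, 1).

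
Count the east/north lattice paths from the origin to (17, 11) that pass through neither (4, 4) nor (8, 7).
Number of paths = 13198505

Inclusion–exclusion. Total paths: C(28, 17) = 21474180. Through P₁: C(8, 4)·C(20, 13) = 5426400. Through P₂: C(15, 8)·C(13, 9) = 4601025. Since P₁ is strictly southwest of P₂, a monotone path through both must visit P₁ then P₂; paths through both = C(8, 4)·C(7, 4)·C(13, 9) = 1751750. Avoid both = 21474180 − 5426400 − 4601025 + 1751750 = 13198505.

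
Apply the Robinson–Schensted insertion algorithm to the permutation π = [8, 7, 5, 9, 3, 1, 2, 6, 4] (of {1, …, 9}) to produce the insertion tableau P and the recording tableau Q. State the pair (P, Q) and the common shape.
P = [1, 2, 4] / [3, 6] / [5, 9] / [7] / [8];  Q = [1, 4, 8] / [2, 7] / [3, 9] / [5] / [6];  common shape = (3, 2, 2, 1, 1)

Row-insert the values π_1, π_2, … into P one at a time, bumping the leftmost entry strictly greater than the inserted value down to the next row. The recording tableau Q records, in position (i, j), the step at which that cell was added to P.
  Insert 8 (step 1): P = [8];  Q = [1]
  Insert 7 (step 2): P = [7] / [8];  Q = [1] / [2]
  Insert 5 (step 3): P = [5] / [7] / [8];  Q = [1] / [2] / [3]
  Insert 9 (step 4): P = [5, 9] / [7] / [8];  Q = [1, 4] / [2] / [3]
  Insert 3 (step 5): P = [3, 9] / [5] / [7] / [8];  Q = [1, 4] / [2] / [3] / [5]
  Insert 1 (step 6): P = [1, 9] / [3] / [5] / [7] / [8];  Q = [1, 4] / [2] / [3] / [5] / [6]
  Insert 2 (step 7): P = [1, 2] / [3, 9] / [5] / [7] / [8];  Q = [1, 4] / [2, 7] / [3] / [5] / [6]
  Insert 6 (step 8): P = [1, 2, 6] / [3, 9] / [5] / [7] / [8];  Q = [1, 4, 8] / [2, 7] / [3] / [5] / [6]
  Insert 4 (step 9): P = [1, 2, 4] / [3, 6] / [5, 9] / [7] / [8];  Q = [1, 4, 8] / [2, 7] / [3, 9] / [5] / [6]
Final shape: (3, 2, 2, 1, 1).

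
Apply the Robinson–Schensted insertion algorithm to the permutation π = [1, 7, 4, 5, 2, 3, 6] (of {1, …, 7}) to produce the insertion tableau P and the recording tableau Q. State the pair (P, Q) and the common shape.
P = [1, 2, 3, 6] / [4, 5] / [7];  Q = [1, 2, 4, 7] / [3, 6] / [5];  common shape = (4, 2, 1)

Row-insert the values π_1, π_2, … into P one at a time, bumping the leftmost entry strictly greater than the inserted value down to the next row. The recording tableau Q records, in position (i, j), the step at which that cell was added to P.
  Insert 1 (step 1): P = [1];  Q = [1]
  Insert 7 (step 2): P = [1, 7];  Q = [1, 2]
  Insert 4 (step 3): P = [1, 4] / [7];  Q = [1, 2] / [3]
  Insert 5 (step 4): P = [1, 4, 5] / [7];  Q = [1, 2, 4] / [3]
  Insert 2 (step 5): P = [1, 2, 5] / [4] / [7];  Q = [1, 2, 4] / [3] / [5]
  Insert 3 (step 6): P = [1, 2, 3] / [4, 5] / [7];  Q = [1, 2, 4] / [3, 6] / [5]
  Insert 6 (step 7): P = [1, 2, 3, 6] / [4, 5] / [7];  Q = [1, 2, 4, 7] / [3, 6] / [5]
Final shape: (4, 2, 1).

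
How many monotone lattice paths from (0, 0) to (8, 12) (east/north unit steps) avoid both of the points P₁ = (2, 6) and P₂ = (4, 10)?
Number of paths = 91383

Inclusion–exclusion. Total paths: C(20, 8) = 125970. Through P₁: C(8, 2)·C(12, 6) = 25872. Through P₂: C(14, 4)·C(6, 4) = 15015. Since P₁ is strictly southwest of P₂, a monotone path through both must visit P₁ then P₂; paths through both = C(8, 2)·C(6, 2)·C(6, 4) = 6300. Avoid both = 125970 − 25872 − 15015 + 6300 = 91383.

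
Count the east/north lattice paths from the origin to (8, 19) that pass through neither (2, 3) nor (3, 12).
Number of paths = 1192785

Inclusion–exclusion. Total paths: C(27, 8) = 2220075. Through P₁: C(5, 2)·C(22, 6) = 746130. Through P₂: C(15, 3)·C(12, 5) = 360360. Since P₁ is strictly southwest of P₂, a monotone path through both must visit P₁ then P₂; paths through both = C(5, 2)·C(10, 1)·C(12, 5) = 79200. Avoid both = 2220075 − 746130 − 360360 + 79200 = 1192785.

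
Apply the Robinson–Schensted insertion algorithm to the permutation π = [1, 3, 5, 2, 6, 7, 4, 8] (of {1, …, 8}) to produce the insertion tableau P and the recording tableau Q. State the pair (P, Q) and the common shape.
P = [1, 2, 4, 6, 7, 8] / [3, 5];  Q = [1, 2, 3, 5, 6, 8] / [4, 7];  common shape = (6, 2)

Row-insert the values π_1, π_2, … into P one at a time, bumping the leftmost entry strictly greater than the inserted value down to the next row. The recording tableau Q records, in position (i, j), the step at which that cell was added to P.
  Insert 1 (step 1): P = [1];  Q = [1]
  Insert 3 (step 2): P = [1, 3];  Q = [1, 2]
  Insert 5 (step 3): P = [1, 3, 5];  Q = [1, 2, 3]
  Insert 2 (step 4): P = [1, 2, 5] / [3];  Q = [1, 2, 3] / [4]
  Insert 6 (step 5): P = [1, 2, 5, 6] / [3];  Q = [1, 2, 3, 5] / [4]
  Insert 7 (step 6): P = [1, 2, 5, 6, 7] / [3];  Q = [1, 2, 3, 5, 6] / [4]
  Insert 4 (step 7): P = [1, 2, 4, 6, 7] / [3, 5];  Q = [1, 2, 3, 5, 6] / [4, 7]
  Insert 8 (step 8): P = [1, 2, 4, 6, 7, 8] / [3, 5];  Q = [1, 2, 3, 5, 6, 8] / [4, 7]
Final shape: (6, 2).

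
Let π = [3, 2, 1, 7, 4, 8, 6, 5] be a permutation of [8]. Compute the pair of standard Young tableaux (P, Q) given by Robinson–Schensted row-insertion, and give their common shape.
P = [1, 4, 5] / [2, 6, 8] / [3, 7];  Q = [1, 4, 6] / [2, 5, 7] / [3, 8];  common shape = (3, 3, 2)

Row-insert the values π_1, π_2, … into P one at a time, bumping the leftmost entry strictly greater than the inserted value down to the next row. The recording tableau Q records, in position (i, j), the step at which that cell was added to P.
  Insert 3 (step 1): P = [3];  Q = [1]
  Insert 2 (step 2): P = [2] / [3];  Q = [1] / [2]
  Insert 1 (step 3): P = [1] / [2] / [3];  Q = [1] / [2] / [3]
  Insert 7 (step 4): P = [1, 7] / [2] / [3];  Q = [1, 4] / [2] / [3]
  Insert 4 (step 5): P = [1, 4] / [2, 7] / [3];  Q = [1, 4] / [2, 5] / [3]
  Insert 8 (step 6): P = [1, 4, 8] / [2, 7] / [3];  Q = [1, 4, 6] / [2, 5] / [3]
  Insert 6 (step 7): P = [1, 4, 6] / [2, 7, 8] / [3];  Q = [1, 4, 6] / [2, 5, 7] / [3]
  Insert 5 (step 8): P = [1, 4, 5] / [2, 6, 8] / [3, 7];  Q = [1, 4, 6] / [2, 5, 7] / [3, 8]
Final shape: (3, 3, 2).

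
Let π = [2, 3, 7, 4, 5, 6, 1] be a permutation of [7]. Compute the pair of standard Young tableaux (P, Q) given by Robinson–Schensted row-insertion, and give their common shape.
P = [1, 3, 4, 5, 6] / [2] / [7];  Q = [1, 2, 3, 5, 6] / [4] / [7];  common shape = (5, 1, 1)

Row-insert the values π_1, π_2, … into P one at a time, bumping the leftmost entry strictly greater than the inserted value down to the next row. The recording tableau Q records, in position (i, j), the step at which that cell was added to P.
  Insert 2 (step 1): P = [2];  Q = [1]
  Insert 3 (step 2): P = [2, 3];  Q = [1, 2]
  Insert 7 (step 3): P = [2, 3, 7];  Q = [1, 2, 3]
  Insert 4 (step 4): P = [2, 3, 4] / [7];  Q = [1, 2, 3] / [4]
  Insert 5 (step 5): P = [2, 3, 4, 5] / [7];  Q = [1, 2, 3, 5] / [4]
  Insert 6 (step 6): P = [2, 3, 4, 5, 6] / [7];  Q = [1, 2, 3, 5, 6] / [4]
  Insert 1 (step 7): P = [1, 3, 4, 5, 6] / [2] / [7];  Q = [1, 2, 3, 5, 6] / [4] / [7]
Final shape: (5, 1, 1).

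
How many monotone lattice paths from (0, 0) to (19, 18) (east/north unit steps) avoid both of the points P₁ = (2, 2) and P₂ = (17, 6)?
Number of paths = 10664743359

Inclusion–exclusion. Total paths: C(37, 19) = 17672631900. Through P₁: C(4, 2)·C(33, 17) = 7000818660. Through P₂: C(23, 17)·C(14, 2) = 9186177. Since P₁ is strictly southwest of P₂, a monotone path through both must visit P₁ then P₂; paths through both = C(4, 2)·C(19, 15)·C(14, 2) = 2116296. Avoid both = 17672631900 − 7000818660 − 9186177 + 2116296 = 10664743359.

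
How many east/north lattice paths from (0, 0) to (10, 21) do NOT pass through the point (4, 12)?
Number of paths = 35243065

Total paths from (0, 0) to (10, 21): C(31, 10) = 44352165. Paths through (4, 12): (paths (0, 0) → (4, 12)) × (paths (4, 12) → (10, 21)) = C(16, 4) · C(15, 6) = 1820 · 5005 = 9109100. Avoidance count = 44352165 − 9109100 = 35243065.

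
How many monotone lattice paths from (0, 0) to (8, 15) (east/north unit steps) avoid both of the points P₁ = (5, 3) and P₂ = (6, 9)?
Number of paths = 335670

Inclusion–exclusion. Total paths: C(23, 8) = 490314. Through P₁: C(8, 5)·C(15, 3) = 25480. Through P₂: C(15, 6)·C(8, 2) = 140140. Since P₁ is strictly southwest of P₂, a monotone path through both must visit P₁ then P₂; paths through both = C(8, 5)·C(7, 1)·C(8, 2) = 10976. Avoid both = 490314 − 25480 − 140140 + 10976 = 335670.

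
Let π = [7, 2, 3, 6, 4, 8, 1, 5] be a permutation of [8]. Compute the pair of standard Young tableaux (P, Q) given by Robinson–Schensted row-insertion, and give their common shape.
P = [1, 3, 4, 5] / [2, 8] / [6] / [7];  Q = [1, 3, 4, 6] / [2, 8] / [5] / [7];  common shape = (4, 2, 1, 1)

Row-insert the values π_1, π_2, … into P one at a time, bumping the leftmost entry strictly greater than the inserted value down to the next row. The recording tableau Q records, in position (i, j), the step at which that cell was added to P.
  Insert 7 (step 1): P = [7];  Q = [1]
  Insert 2 (step 2): P = [2] / [7];  Q = [1] / [2]
  Insert 3 (step 3): P = [2, 3] / [7];  Q = [1, 3] / [2]
  Insert 6 (step 4): P = [2, 3, 6] / [7];  Q = [1, 3, 4] / [2]
  Insert 4 (step 5): P = [2, 3, 4] / [6] / [7];  Q = [1, 3, 4] / [2] / [5]
  Insert 8 (step 6): P = [2, 3, 4, 8] / [6] / [7];  Q = [1, 3, 4, 6] / [2] / [5]
  Insert 1 (step 7): P = [1, 3, 4, 8] / [2] / [6] / [7];  Q = [1, 3, 4, 6] / [2] / [5] / [7]
  Insert 5 (step 8): P = [1, 3, 4, 5] / [2, 8] / [6] / [7];  Q = [1, 3, 4, 6] / [2, 8] / [5] / [7]
Final shape: (4, 2, 1, 1).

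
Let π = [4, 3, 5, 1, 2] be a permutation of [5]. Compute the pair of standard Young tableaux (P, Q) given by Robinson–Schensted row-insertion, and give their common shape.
P = [1, 2] / [3, 5] / [4];  Q = [1, 3] / [2, 5] / [4];  common shape = (2, 2, 1)

Row-insert the values π_1, π_2, … into P one at a time, bumping the leftmost entry strictly greater than the inserted value down to the next row. The recording tableau Q records, in position (i, j), the step at which that cell was added to P.
  Insert 4 (step 1): P = [4];  Q = [1]
  Insert 3 (step 2): P = [3] / [4];  Q = [1] / [2]
  Insert 5 (step 3): P = [3, 5] / [4];  Q = [1, 3] / [2]
  Insert 1 (step 4): P = [1, 5] / [3] / [4];  Q = [1, 3] / [2] / [4]
  Insert 2 (step 5): P = [1, 2] / [3, 5] / [4];  Q = [1, 3] / [2, 5] / [4]
Final shape: (2, 2, 1).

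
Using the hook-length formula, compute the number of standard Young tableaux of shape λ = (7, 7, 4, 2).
# SYT of shape (7, 7, 4, 2) = 25865840

Hook-length formula: f^λ = n! / Π hook(c), product over all cells c of the Young diagram. For λ = (7, 7, 4, 2), n = 20 boxes. Hook lengths by row (left-to-right, top-to-bottom): [10, 9, 7, 6, 4, 3, 2]; [9, 8, 6, 5, 3, 2, 1]; [5, 4, 2, 1]; [2, 1]. Product of hooks = 94058496000. So f^λ = 20! / 94058496000 = 2432902008176640000 / 94058496000 = 25865840.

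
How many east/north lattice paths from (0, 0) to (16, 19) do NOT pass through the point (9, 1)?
Number of paths = 4055121950

Total paths from (0, 0) to (16, 19): C(35, 16) = 4059928950. Paths through (9, 1): (paths (0, 0) → (9, 1)) × (paths (9, 1) → (16, 19)) = C(10, 9) · C(25, 7) = 10 · 480700 = 4807000. Avoidance count = 4059928950 − 4807000 = 4055121950.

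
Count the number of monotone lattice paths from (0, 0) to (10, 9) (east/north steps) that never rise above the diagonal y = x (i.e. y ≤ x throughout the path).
Number of paths = 16796

By the reflection principle (André's argument), the number of monotone paths to (10, 9) with n ≤ m that never go above y = x is C(19, 10) − C(19, 11) = 92378 − 75582 = 16796.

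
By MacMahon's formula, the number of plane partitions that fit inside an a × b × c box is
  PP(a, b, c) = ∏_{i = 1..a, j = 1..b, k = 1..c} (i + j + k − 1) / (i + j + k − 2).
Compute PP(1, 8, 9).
PP(1, 8, 9) = 24310

Evaluate the triple product over i = 1..1, j = 1..8, k = 1..9. The factors are (2/1) · (3/2) · (4/3) · (5/4) · (6/5) · (7/6) · (8/7) · (9/8) · … (72 factors total). The numerators and denominators telescope so the product is an integer; carrying out the multiplication exactly gives PP(1, 8, 9) = 24310.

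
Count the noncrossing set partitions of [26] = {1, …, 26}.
C_26 = 18367353072152

These noncrossing partitions are counted by the Catalan number C_n = (1/(n + 1)) · C(2n, n). For n = 26: C_26 = (1/27) · C(52, 26) = 495918532948104/27 = 18367353072152.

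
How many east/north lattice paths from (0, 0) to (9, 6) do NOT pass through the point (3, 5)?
Number of paths = 4613

Total paths from (0, 0) to (9, 6): C(15, 9) = 5005. Paths through (3, 5): (paths (0, 0) → (3, 5)) × (paths (3, 5) → (9, 6)) = C(8, 3) · C(7, 6) = 56 · 7 = 392. Avoidance count = 5005 − 392 = 4613.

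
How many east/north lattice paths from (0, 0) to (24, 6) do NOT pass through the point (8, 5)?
Number of paths = 571896

Total paths from (0, 0) to (24, 6): C(30, 24) = 593775. Paths through (8, 5): (paths (0, 0) → (8, 5)) × (paths (8, 5) → (24, 6)) = C(13, 8) · C(17, 16) = 1287 · 17 = 21879. Avoidance count = 593775 − 21879 = 571896.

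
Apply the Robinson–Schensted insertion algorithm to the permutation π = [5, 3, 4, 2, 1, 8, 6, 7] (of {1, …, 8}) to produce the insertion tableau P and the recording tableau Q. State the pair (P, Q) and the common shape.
P = [1, 4, 6, 7] / [2, 8] / [3] / [5];  Q = [1, 3, 6, 8] / [2, 7] / [4] / [5];  common shape = (4, 2, 1, 1)

Row-insert the values π_1, π_2, … into P one at a time, bumping the leftmost entry strictly greater than the inserted value down to the next row. The recording tableau Q records, in position (i, j), the step at which that cell was added to P.
  Insert 5 (step 1): P = [5];  Q = [1]
  Insert 3 (step 2): P = [3] / [5];  Q = [1] / [2]
  Insert 4 (step 3): P = [3, 4] / [5];  Q = [1, 3] / [2]
  Insert 2 (step 4): P = [2, 4] / [3] / [5];  Q = [1, 3] / [2] / [4]
  Insert 1 (step 5): P = [1, 4] / [2] / [3] / [5];  Q = [1, 3] / [2] / [4] / [5]
  Insert 8 (step 6): P = [1, 4, 8] / [2] / [3] / [5];  Q = [1, 3, 6] / [2] / [4] / [5]
  Insert 6 (step 7): P = [1, 4, 6] / [2, 8] / [3] / [5];  Q = [1, 3, 6] / [2, 7] / [4] / [5]
  Insert 7 (step 8): P = [1, 4, 6, 7] / [2, 8] / [3] / [5];  Q = [1, 3, 6, 8] / [2, 7] / [4] / [5]
Final shape: (4, 2, 1, 1).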